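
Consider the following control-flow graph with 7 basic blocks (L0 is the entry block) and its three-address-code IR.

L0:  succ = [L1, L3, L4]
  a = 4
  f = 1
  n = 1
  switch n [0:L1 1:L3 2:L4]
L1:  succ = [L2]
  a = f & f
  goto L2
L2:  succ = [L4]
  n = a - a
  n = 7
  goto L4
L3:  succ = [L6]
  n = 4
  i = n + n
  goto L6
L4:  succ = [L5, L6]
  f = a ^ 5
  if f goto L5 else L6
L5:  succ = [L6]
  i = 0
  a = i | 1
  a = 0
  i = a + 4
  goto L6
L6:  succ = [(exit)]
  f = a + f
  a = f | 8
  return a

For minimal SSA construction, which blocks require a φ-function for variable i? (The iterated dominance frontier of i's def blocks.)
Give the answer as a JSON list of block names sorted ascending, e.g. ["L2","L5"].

idom tree: L1←L0 L2←L1 L3←L0 L4←L0 L5←L4 L6←L0
Dom∩ at merges:
  L4: preds {L0,L2}: {L0} ∩ {L0,L1,L2} = {L0}; idom=L0
  L6: preds {L3,L4,L5}: {L0,L3} ∩ {L0,L4} ∩ {L0,L4,L5} = {L0}; idom=L0

DF walk-up:
  join L4 pred L0: · stop@L0
  join L4 pred L2: L2→L1 stop@L0
  join L6 pred L3: L3 stop@L0
  join L6 pred L4: L4 stop@L0
  join L6 pred L5: L5→L4 stop@L0
  L0: DF=∅
  L1: DF={L4}
  L2: DF={L4}
  L3: DF={L6}
  L4: DF={L6}
  L5: DF={L6}
  L6: DF=∅

φ for i: defs {L3,L5}
  DF⁺ = {L6}

Answer: ["L6"]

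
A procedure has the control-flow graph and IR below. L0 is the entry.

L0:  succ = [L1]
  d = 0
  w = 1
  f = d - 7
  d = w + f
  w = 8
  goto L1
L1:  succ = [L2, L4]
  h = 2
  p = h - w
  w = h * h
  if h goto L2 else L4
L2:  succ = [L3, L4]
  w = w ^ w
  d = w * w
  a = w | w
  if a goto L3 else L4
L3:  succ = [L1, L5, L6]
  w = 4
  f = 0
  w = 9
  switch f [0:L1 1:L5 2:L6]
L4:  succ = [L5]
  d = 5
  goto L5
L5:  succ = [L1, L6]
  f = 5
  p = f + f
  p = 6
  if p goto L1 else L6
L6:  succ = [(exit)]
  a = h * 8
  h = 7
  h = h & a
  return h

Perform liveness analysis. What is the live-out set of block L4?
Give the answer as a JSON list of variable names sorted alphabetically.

def/use:
  L0 def {d,f,w} use ∅
  L1 def {h,p,w} use {w}
  L2 def {a,d,w} use {w}
  L3 def {f,w} use ∅
  L4 def {d} use ∅
  L5 def {f,p} use ∅
  L6 def {a,h} use {h}

Backward fixpoint:
  live L0: ∅→{w}
  live L1: {w}→{h,w}
  live L2: {h,w}→{h,w}
  live L3: {h}→{h,w}
  live L4: {h,w}→{h,w}
  live L5: {h,w}→{h,w}
  live L6: {h}→∅

live-out(L4) = ["h", "w"]

Answer: ["h", "w"]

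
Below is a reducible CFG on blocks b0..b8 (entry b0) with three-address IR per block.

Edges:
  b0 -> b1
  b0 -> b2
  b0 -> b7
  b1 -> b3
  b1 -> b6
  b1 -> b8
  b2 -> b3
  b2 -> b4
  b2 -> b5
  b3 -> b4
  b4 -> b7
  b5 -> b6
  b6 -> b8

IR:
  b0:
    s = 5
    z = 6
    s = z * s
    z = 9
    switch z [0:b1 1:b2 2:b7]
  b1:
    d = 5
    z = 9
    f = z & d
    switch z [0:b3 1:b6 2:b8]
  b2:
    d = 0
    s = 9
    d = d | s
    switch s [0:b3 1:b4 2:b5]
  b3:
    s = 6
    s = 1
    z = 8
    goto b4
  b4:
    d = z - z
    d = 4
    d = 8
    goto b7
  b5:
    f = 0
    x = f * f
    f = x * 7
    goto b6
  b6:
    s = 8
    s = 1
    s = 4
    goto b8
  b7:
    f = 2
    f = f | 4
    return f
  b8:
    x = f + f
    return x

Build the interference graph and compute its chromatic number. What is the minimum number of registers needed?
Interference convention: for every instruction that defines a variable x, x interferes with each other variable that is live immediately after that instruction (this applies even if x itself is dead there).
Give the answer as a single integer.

Answer: 3

Derivation:
Block summaries:
  b0: def={s,z} ue=∅
  b1: def={d,f,z} ue=∅
  b2: def={d,s} ue=∅
  b3: def={s,z} ue=∅
  b4: def={d} ue={z}
  b5: def={f,x} ue=∅
  b6: def={s} ue=∅
  b7: def={f} ue=∅
  b8: def={x} ue={f}

Liveness:
  live b0: ∅→{z}
  live b1: ∅→{f}
  live b2: {z}→{z}
  live b3: ∅→{z}
  live b4: {z}→∅
  live b5: ∅→{f}
  live b6: {f}→{f}
  live b7: ∅→∅
  live b8: {f}→∅

Conflict graph:
  d: {s,z}
  f: {s,z}
  s: {d,f,z}
  x: ∅
  z: {d,f,s}

Colouring:
  {d,s,z} pairwise interfere (3-clique) ⇒ χ ≥ 3
  3-colouring: R0={s,x}  R1={z}  R2={d,f}
  χ = 3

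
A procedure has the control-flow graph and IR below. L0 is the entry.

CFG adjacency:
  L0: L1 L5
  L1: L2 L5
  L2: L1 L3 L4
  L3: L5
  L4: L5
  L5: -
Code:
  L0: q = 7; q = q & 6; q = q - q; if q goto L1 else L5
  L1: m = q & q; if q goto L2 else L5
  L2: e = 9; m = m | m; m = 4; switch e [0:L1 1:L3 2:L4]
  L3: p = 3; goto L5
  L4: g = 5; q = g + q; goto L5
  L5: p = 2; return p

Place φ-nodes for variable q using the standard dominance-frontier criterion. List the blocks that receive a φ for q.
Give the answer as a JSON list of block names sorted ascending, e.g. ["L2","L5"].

Answer: ["L5"]

Working:
idom tree: L1←L0 L2←L1 L3←L2 L4←L2 L5←L0
Dom at joins:
  L1: preds {L0,L2}: {L0} ∩ {L0,L1,L2} = {L0}; idom=L0
  L5: preds {L0,L1,L3,L4}: {L0} ∩ {L0,L1} ∩ {L0,L1,L2,L3} ∩ {L0,L1,L2,L4} = {L0}; idom=L0

DF walk-up:
  L1←L0: walk · to L0
  L1←L2: walk L2→L1 to L0
  L5←L0: walk · to L0
  L5←L1: walk L1 to L0
  L5←L3: walk L3→L2→L1 to L0
  L5←L4: walk L4→L2→L1 to L0
  DF(L0)=∅
  DF(L1)={L1,L5}
  DF(L2)={L1,L5}
  DF(L3)={L5}
  DF(L4)={L5}
  DF(L5)=∅

φ for q: defs {L0,L4}
  DF⁺ = {L5}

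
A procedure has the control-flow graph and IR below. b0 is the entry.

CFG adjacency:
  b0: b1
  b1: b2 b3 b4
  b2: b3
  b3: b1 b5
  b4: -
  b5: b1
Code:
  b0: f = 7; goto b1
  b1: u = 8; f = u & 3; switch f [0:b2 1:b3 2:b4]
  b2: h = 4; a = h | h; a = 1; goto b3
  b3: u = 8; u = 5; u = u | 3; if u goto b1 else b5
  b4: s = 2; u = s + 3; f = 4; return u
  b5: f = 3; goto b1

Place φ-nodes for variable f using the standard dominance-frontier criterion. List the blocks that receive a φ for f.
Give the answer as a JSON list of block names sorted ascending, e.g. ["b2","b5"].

idom tree: b1←b0 b2←b1 b3←b1 b4←b1 b5←b3
Dom at joins:
  b1: preds {b0,b3,b5}: {b0} ∩ {b0,b1,b3} ∩ {b0,b1,b3,b5} = {b0}; idom=b0
  b3: preds {b1,b2}: {b0,b1} ∩ {b0,b1,b2} = {b0,b1}; idom=b1

Frontier:
  b1←b0: walk · to b0
  b1←b3: walk b3→b1 to b0
  b1←b5: walk b5→b3→b1 to b0
  b3←b1: walk · to b1
  b3←b2: walk b2 to b1
  b0: DF=∅
  b1: DF={b1}
  b2: DF={b3}
  b3: DF={b1}
  b4: DF=∅
  b5: DF={b1}

φ for f: defs {b0,b1,b4,b5}
  DF⁺ = {b1}

Answer: ["b1"]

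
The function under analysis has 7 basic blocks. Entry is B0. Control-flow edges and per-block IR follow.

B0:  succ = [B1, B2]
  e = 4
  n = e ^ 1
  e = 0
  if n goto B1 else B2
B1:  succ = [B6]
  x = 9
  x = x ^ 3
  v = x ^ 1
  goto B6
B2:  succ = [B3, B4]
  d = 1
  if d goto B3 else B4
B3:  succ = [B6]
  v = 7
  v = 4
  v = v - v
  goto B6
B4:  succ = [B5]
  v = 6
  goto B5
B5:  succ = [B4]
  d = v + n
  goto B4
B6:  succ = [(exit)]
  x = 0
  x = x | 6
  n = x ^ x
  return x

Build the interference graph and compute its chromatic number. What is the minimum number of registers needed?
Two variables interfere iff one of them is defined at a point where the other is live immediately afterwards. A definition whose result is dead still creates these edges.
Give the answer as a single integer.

Answer: 2

Derivation:
def/use:
  B0: {e,n} / ∅
  B1: {v,x} / ∅
  B2: {d} / ∅
  B3: {v} / ∅
  B4: {v} / ∅
  B5: {d} / {n,v}
  B6: {n,x} / ∅

Backward fixpoint:
  live B0: ∅→{n}
  live B1: ∅→∅
  live B2: {n}→{n}
  live B3: ∅→∅
  live B4: {n}→{n,v}
  live B5: {n,v}→{n}
  live B6: ∅→∅

Interference:
  d: {n}
  e: {n}
  n: {d,e,v,x}
  v: {n}
  x: {n}

Colouring:
  clique {d,n} ⇒ need ≥ 2
  2-colouring: c0={n}  c1={d,e,v,x}
  χ = 2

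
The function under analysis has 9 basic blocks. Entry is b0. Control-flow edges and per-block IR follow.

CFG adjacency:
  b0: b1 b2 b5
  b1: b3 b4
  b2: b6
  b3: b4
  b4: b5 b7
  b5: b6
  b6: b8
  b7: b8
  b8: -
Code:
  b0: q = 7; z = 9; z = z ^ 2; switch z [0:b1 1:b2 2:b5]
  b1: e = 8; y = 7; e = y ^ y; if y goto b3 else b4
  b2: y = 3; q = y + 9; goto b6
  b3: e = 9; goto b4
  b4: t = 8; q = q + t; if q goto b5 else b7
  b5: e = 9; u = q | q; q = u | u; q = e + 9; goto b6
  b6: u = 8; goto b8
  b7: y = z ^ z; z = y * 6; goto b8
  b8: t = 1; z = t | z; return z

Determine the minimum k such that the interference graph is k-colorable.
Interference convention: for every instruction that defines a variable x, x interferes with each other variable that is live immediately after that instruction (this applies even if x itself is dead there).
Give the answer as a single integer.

Block summaries:
  b0: def={q,z} ue=∅
  b1: def={e,y} ue=∅
  b2: def={q,y} ue=∅
  b3: def={e} ue=∅
  b4: def={q,t} ue={q}
  b5: def={e,q,u} ue={q}
  b6: def={u} ue=∅
  b7: def={y,z} ue={z}
  b8: def={t,z} ue={z}

Liveness:
  b0: in=∅ out={q,z}
  b1: in={q,z} out={q,z}
  b2: in={z} out={z}
  b3: in={q,z} out={q,z}
  b4: in={q,z} out={q,z}
  b5: in={q,z} out={z}
  b6: in={z} out={z}
  b7: in={z} out={z}
  b8: in={z} out=∅

Interfere edges:
  e — {q,u,y,z}
  q — {e,t,y,z}
  t — {q,z}
  u — {e,z}
  y — {e,q,z}
  z — {e,q,t,u,y}

Registers:
  lower bound: {e,q,y,z} mutually conflict ⇒ χ ≥ 4
  assign e→r1 q→r2 t→r1 u→r2 y→r3 z→r0 — no edge inside a register ⇒ χ ≤ 4
  χ = 4

Answer: 4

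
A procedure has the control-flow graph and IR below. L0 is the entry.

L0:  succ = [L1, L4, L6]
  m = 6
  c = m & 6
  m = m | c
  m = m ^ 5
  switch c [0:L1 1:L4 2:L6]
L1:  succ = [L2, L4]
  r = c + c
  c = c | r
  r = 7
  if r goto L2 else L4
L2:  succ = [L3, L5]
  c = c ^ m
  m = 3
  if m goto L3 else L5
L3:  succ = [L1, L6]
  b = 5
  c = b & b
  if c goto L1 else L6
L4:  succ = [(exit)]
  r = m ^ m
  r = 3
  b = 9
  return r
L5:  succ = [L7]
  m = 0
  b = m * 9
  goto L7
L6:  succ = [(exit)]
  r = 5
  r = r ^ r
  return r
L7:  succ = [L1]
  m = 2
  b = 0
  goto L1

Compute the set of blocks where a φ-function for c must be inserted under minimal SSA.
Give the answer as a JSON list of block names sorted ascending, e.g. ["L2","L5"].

idom tree: L1←L0 L2←L1 L3←L2 L4←L0 L5←L2 L6←L0 L7←L5
Join-block Dom:
  L1: preds {L0,L3,L7}: {L0} ∩ {L0,L1,L2,L3} ∩ {L0,L1,L2,L5,L7} = {L0}; idom=L0
  L4: preds {L0,L1}: {L0} ∩ {L0,L1} = {L0}; idom=L0
  L6: preds {L0,L3}: {L0} ∩ {L0,L1,L2,L3} = {L0}; idom=L0

DF walk-up:
  L1←L0: walk · to L0
  L1←L3: walk L3→L2→L1 to L0
  L1←L7: walk L7→L5→L2→L1 to L0
  L4←L0: walk · to L0
  L4←L1: walk L1 to L0
  L6←L0: walk · to L0
  L6←L3: walk L3→L2→L1 to L0
  L0 → ∅
  L1 → {L1,L4,L6}
  L2 → {L1,L6}
  L3 → {L1,L6}
  L4 → ∅
  L5 → {L1}
  L6 → ∅
  L7 → {L1}

φ for c: defs {L0,L1,L2,L3}
  DF⁺ = {L1,L4,L6}

Answer: ["L1", "L4", "L6"]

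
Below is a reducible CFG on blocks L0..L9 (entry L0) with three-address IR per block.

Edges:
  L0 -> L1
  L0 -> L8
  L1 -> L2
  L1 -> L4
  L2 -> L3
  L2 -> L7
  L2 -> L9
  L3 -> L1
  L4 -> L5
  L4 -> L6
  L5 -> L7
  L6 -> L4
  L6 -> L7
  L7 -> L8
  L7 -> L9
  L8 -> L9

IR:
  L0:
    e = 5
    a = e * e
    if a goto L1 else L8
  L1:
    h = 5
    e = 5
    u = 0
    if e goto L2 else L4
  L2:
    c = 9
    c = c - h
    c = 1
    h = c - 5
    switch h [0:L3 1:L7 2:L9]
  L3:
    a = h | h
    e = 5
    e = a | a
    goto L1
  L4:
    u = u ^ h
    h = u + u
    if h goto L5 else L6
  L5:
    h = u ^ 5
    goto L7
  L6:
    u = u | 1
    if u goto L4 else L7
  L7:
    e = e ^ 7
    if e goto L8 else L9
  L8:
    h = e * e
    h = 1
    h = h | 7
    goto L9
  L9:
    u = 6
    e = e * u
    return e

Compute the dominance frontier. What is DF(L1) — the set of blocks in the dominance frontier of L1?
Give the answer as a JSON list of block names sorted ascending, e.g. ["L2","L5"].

idom tree: L1←L0 L2←L1 L3←L2 L4←L1 L5←L4 L6←L4 L7←L1 L8←L0 L9←L0
Dom∩ at merges:
  L1: preds {L0,L3}: {L0} ∩ {L0,L1,L2,L3} = {L0}; idom=L0
  L4: preds {L1,L6}: {L0,L1} ∩ {L0,L1,L4,L6} = {L0,L1}; idom=L1
  L7: preds {L2,L5,L6}: {L0,L1,L2} ∩ {L0,L1,L4,L5} ∩ {L0,L1,L4,L6} = {L0,L1}; idom=L1
  L8: preds {L0,L7}: {L0} ∩ {L0,L1,L7} = {L0}; idom=L0
  L9: preds {L2,L7,L8}: {L0,L1,L2} ∩ {L0,L1,L7} ∩ {L0,L8} = {L0}; idom=L0

Frontier:
  join L1 pred L0: · stop@L0
  join L1 pred L3: L3→L2→L1 stop@L0
  join L4 pred L1: · stop@L1
  join L4 pred L6: L6→L4 stop@L1
  join L7 pred L2: L2 stop@L1
  join L7 pred L5: L5→L4 stop@L1
  join L7 pred L6: L6→L4 stop@L1
  join L8 pred L0: · stop@L0
  join L8 pred L7: L7→L1 stop@L0
  join L9 pred L2: L2→L1 stop@L0
  join L9 pred L7: L7→L1 stop@L0
  join L9 pred L8: L8 stop@L0
  L0 → ∅
  L1 → {L1,L8,L9}
  L2 → {L1,L7,L9}
  L3 → {L1}
  L4 → {L4,L7}
  L5 → {L7}
  L6 → {L4,L7}
  L7 → {L8,L9}
  L8 → {L9}
  L9 → ∅

DF(L1) = ["L1", "L8", "L9"]

Answer: ["L1", "L8", "L9"]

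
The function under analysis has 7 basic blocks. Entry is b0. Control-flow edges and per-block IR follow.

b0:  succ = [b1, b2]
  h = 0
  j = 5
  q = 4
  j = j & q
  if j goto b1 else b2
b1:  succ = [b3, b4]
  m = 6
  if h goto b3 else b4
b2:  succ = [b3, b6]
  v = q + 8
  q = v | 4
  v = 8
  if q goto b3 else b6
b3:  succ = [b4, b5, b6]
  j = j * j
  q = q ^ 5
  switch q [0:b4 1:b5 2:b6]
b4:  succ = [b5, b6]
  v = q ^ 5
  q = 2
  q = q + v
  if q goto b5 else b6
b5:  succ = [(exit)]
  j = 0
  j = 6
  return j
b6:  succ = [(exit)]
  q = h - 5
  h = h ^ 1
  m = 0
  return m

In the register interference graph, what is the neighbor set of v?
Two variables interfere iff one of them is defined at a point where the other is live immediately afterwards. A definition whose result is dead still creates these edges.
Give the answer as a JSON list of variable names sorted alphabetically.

Per-block:
  b0 def {h,j,q} use ∅
  b1 def {m} use {h}
  b2 def {q,v} use {q}
  b3 def {j,q} use {j,q}
  b4 def {q,v} use {q}
  b5 def {j} use ∅
  b6 def {h,m,q} use {h}

Liveness:
  b0: in=∅ out={h,j,q}
  b1: in={h,j,q} out={h,j,q}
  b2: in={h,j,q} out={h,j,q}
  b3: in={h,j,q} out={h,q}
  b4: in={h,q} out={h}
  b5: in=∅ out=∅
  b6: in={h} out=∅

Interference:
  h — {j,m,q,v}
  j — {h,m,q,v}
  m — {h,j,q}
  q — {h,j,m,v}
  v — {h,j,q}

N(v) = ["h", "j", "q"]

Answer: ["h", "j", "q"]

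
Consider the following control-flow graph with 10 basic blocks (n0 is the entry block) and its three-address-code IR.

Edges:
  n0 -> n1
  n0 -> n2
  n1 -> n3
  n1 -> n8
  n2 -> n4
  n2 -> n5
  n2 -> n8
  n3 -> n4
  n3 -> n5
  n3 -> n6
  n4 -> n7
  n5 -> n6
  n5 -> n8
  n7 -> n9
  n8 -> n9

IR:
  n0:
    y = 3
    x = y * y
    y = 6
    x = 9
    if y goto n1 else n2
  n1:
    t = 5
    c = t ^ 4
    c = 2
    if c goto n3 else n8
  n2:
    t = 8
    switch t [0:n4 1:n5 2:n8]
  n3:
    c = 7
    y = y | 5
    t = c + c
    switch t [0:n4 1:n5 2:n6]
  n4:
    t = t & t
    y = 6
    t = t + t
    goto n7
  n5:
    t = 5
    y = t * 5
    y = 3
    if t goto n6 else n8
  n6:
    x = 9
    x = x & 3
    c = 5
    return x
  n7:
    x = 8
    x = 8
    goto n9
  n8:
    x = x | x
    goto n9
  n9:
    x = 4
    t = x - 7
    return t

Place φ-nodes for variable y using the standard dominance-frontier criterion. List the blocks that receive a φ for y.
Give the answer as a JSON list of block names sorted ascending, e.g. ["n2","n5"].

idom tree: n1←n0 n2←n0 n3←n1 n4←n0 n5←n0 n6←n0 n7←n4 n8←n0 n9←n0
Dom∩ at merges:
  n4: preds {n2,n3}: {n0,n2} ∩ {n0,n1,n3} = {n0}; idom=n0
  n5: preds {n2,n3}: {n0,n2} ∩ {n0,n1,n3} = {n0}; idom=n0
  n6: preds {n3,n5}: {n0,n1,n3} ∩ {n0,n5} = {n0}; idom=n0
  n8: preds {n1,n2,n5}: {n0,n1} ∩ {n0,n2} ∩ {n0,n5} = {n0}; idom=n0
  n9: preds {n7,n8}: {n0,n4,n7} ∩ {n0,n8} = {n0}; idom=n0

Frontier:
  n4←n2: walk n2 to n0
  n4←n3: walk n3→n1 to n0
  n5←n2: walk n2 to n0
  n5←n3: walk n3→n1 to n0
  n6←n3: walk n3→n1 to n0
  n6←n5: walk n5 to n0
  n8←n1: walk n1 to n0
  n8←n2: walk n2 to n0
  n8←n5: walk n5 to n0
  n9←n7: walk n7→n4 to n0
  n9←n8: walk n8 to n0
  n0: DF=∅
  n1: DF={n4,n5,n6,n8}
  n2: DF={n4,n5,n8}
  n3: DF={n4,n5,n6}
  n4: DF={n9}
  n5: DF={n6,n8}
  n6: DF=∅
  n7: DF={n9}
  n8: DF={n9}
  n9: DF=∅

φ for y: defs {n0,n3,n4,n5}
  DF⁺ = {n4,n5,n6,n8,n9}

Answer: ["n4", "n5", "n6", "n8", "n9"]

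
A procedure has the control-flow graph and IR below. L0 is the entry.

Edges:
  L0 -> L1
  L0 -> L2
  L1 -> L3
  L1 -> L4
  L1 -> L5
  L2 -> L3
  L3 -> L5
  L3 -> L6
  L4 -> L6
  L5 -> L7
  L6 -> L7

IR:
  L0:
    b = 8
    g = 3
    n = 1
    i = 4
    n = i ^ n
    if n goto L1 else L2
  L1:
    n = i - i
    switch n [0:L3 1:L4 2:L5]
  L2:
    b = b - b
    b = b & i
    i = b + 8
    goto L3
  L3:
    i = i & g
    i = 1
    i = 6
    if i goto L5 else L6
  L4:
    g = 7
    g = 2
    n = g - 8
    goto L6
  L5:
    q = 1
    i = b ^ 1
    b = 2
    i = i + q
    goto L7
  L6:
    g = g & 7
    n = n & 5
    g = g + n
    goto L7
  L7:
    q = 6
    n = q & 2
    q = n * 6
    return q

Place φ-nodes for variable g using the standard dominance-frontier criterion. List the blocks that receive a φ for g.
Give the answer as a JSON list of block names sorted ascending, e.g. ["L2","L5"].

Answer: ["L6", "L7"]

Analysis:
idom tree: L1←L0 L2←L0 L3←L0 L4←L1 L5←L0 L6←L0 L7←L0
Join-block Dom:
  L3: preds {L1,L2}: {L0,L1} ∩ {L0,L2} = {L0}; idom=L0
  L5: preds {L1,L3}: {L0,L1} ∩ {L0,L3} = {L0}; idom=L0
  L6: preds {L3,L4}: {L0,L3} ∩ {L0,L1,L4} = {L0}; idom=L0
  L7: preds {L5,L6}: {L0,L5} ∩ {L0,L6} = {L0}; idom=L0

DF derivation:
  L3←L1: walk L1 to L0
  L3←L2: walk L2 to L0
  L5←L1: walk L1 to L0
  L5←L3: walk L3 to L0
  L6←L3: walk L3 to L0
  L6←L4: walk L4→L1 to L0
  L7←L5: walk L5 to L0
  L7←L6: walk L6 to L0
  L0 → ∅
  L1 → {L3,L5,L6}
  L2 → {L3}
  L3 → {L5,L6}
  L4 → {L6}
  L5 → {L7}
  L6 → {L7}
  L7 → ∅

φ for g: defs {L0,L4,L6}
  DF⁺ = {L6,L7}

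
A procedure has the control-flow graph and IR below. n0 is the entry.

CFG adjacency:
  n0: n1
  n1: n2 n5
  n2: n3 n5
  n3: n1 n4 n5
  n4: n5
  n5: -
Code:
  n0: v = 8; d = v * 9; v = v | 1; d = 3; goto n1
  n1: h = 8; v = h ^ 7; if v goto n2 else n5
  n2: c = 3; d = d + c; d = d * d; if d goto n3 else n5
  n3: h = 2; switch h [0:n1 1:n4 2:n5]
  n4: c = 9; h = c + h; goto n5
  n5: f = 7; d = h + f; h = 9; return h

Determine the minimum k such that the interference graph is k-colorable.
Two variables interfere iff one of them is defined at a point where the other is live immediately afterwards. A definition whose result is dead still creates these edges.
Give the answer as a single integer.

def/use:
  n0: {d,v} / ∅
  n1: {h,v} / ∅
  n2: {c,d} / {d}
  n3: {h} / ∅
  n4: {c,h} / {h}
  n5: {d,f,h} / {h}

Liveness:
  n0: in=∅ out={d}
  n1: in={d} out={d,h}
  n2: in={d,h} out={d,h}
  n3: in={d} out={d,h}
  n4: in={h} out={h}
  n5: in={h} out=∅

Conflict graph:
  c: {d,h}
  d: {c,h,v}
  f: {h}
  h: {c,d,f,v}
  v: {d,h}

Registers:
  {c,d,h} pairwise interfere (3-clique) ⇒ χ ≥ 3
  3-colouring: r0={h}  r1={d,f}  r2={c,v}
  χ = 3

Answer: 3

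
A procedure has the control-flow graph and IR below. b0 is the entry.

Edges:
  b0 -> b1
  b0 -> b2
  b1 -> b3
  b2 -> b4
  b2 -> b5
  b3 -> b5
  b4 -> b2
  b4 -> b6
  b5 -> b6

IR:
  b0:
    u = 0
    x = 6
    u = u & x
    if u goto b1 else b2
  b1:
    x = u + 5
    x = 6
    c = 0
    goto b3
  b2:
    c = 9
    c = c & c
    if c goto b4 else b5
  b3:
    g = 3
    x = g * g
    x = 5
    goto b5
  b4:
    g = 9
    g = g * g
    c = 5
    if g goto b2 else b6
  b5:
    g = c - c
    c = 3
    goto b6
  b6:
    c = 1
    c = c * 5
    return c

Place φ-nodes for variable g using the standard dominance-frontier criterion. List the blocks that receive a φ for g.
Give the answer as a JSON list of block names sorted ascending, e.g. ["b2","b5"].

idom tree: b1←b0 b2←b0 b3←b1 b4←b2 b5←b0 b6←b0
Join-block Dom:
  b2: preds {b0,b4}: {b0} ∩ {b0,b2,b4} = {b0}; idom=b0
  b5: preds {b2,b3}: {b0,b2} ∩ {b0,b1,b3} = {b0}; idom=b0
  b6: preds {b4,b5}: {b0,b2,b4} ∩ {b0,b5} = {b0}; idom=b0

Frontier:
  b2←b0: walk · to b0
  b2←b4: walk b4→b2 to b0
  b5←b2: walk b2 to b0
  b5←b3: walk b3→b1 to b0
  b6←b4: walk b4→b2 to b0
  b6←b5: walk b5 to b0
  DF(b0)=∅
  DF(b1)={b5}
  DF(b2)={b2,b5,b6}
  DF(b3)={b5}
  DF(b4)={b2,b6}
  DF(b5)={b6}
  DF(b6)=∅

φ for g: defs {b3,b4,b5}
  DF⁺ = {b2,b5,b6}

Answer: ["b2", "b5", "b6"]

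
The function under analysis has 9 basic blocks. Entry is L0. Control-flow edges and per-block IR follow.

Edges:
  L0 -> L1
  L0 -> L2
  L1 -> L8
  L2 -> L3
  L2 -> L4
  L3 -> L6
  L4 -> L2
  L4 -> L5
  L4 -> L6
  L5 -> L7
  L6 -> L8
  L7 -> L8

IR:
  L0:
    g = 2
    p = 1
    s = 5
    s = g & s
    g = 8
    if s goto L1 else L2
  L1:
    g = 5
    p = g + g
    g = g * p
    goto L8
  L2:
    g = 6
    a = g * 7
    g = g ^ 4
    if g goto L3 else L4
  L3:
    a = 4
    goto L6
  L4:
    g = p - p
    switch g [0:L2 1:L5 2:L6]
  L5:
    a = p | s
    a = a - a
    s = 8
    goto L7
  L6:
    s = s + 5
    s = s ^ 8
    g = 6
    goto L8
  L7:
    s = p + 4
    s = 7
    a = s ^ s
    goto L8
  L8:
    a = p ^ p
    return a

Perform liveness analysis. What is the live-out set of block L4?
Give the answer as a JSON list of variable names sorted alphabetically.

Answer: ["p", "s"]

Derivation:
def/use:
  L0: def={g,p,s} ue=∅
  L1: def={g,p} ue=∅
  L2: def={a,g} ue=∅
  L3: def={a} ue=∅
  L4: def={g} ue={p}
  L5: def={a,s} ue={p,s}
  L6: def={g,s} ue={s}
  L7: def={a,s} ue={p}
  L8: def={a} ue={p}

Backward fixpoint:
  live L0: ∅→{p,s}
  live L1: ∅→{p}
  live L2: {p,s}→{p,s}
  live L3: {p,s}→{p,s}
  live L4: {p,s}→{p,s}
  live L5: {p,s}→{p}
  live L6: {p,s}→{p}
  live L7: {p}→{p}
  live L8: {p}→∅

live-out(L4) = ["p", "s"]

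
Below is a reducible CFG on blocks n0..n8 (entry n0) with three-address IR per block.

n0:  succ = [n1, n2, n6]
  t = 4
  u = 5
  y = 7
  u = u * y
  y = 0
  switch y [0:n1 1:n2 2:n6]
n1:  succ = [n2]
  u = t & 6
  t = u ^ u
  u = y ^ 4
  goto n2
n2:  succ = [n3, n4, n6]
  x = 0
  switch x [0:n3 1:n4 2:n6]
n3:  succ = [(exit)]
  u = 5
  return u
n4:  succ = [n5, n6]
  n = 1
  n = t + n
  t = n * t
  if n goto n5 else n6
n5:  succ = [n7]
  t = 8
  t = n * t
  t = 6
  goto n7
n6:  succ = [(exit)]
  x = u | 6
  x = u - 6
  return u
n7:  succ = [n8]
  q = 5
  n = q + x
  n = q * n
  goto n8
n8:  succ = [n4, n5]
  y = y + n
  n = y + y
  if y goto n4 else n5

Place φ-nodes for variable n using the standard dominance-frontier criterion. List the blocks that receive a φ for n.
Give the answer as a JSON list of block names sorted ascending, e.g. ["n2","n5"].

Answer: ["n4", "n5", "n6"]

Derivation:
idom tree: n1←n0 n2←n0 n3←n2 n4←n2 n5←n4 n6←n0 n7←n5 n8←n7
Join-block Dom:
  n2: preds {n0,n1}: {n0} ∩ {n0,n1} = {n0}; idom=n0
  n4: preds {n2,n8}: {n0,n2} ∩ {n0,n2,n4,n5,n7,n8} = {n0,n2}; idom=n2
  n5: preds {n4,n8}: {n0,n2,n4} ∩ {n0,n2,n4,n5,n7,n8} = {n0,n2,n4}; idom=n4
  n6: preds {n0,n2,n4}: {n0} ∩ {n0,n2} ∩ {n0,n2,n4} = {n0}; idom=n0

DF walk-up:
  join n2 pred n0: · stop@n0
  join n2 pred n1: n1 stop@n0
  join n4 pred n2: · stop@n2
  join n4 pred n8: n8→n7→n5→n4 stop@n2
  join n5 pred n4: · stop@n4
  join n5 pred n8: n8→n7→n5 stop@n4
  join n6 pred n0: · stop@n0
  join n6 pred n2: n2 stop@n0
  join n6 pred n4: n4→n2 stop@n0
  n0 → ∅
  n1 → {n2}
  n2 → {n6}
  n3 → ∅
  n4 → {n4,n6}
  n5 → {n4,n5}
  n6 → ∅
  n7 → {n4,n5}
  n8 → {n4,n5}

φ for n: defs {n4,n7,n8}
  DF⁺ = {n4,n5,n6}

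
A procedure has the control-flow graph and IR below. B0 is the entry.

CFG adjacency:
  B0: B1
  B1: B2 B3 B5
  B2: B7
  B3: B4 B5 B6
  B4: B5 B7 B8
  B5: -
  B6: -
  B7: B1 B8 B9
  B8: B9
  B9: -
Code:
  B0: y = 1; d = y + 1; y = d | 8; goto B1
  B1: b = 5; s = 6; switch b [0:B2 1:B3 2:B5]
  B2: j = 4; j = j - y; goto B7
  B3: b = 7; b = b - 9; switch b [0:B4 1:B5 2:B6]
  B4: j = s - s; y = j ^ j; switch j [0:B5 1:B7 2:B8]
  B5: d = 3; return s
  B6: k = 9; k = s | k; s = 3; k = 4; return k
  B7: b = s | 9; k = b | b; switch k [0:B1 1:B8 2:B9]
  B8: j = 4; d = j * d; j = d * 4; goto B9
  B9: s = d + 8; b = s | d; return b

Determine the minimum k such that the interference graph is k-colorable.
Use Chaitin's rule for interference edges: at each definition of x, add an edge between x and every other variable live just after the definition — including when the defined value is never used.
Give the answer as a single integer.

def/use:
  B0: {d,y} / ∅
  B1: {b,s} / ∅
  B2: {j} / {y}
  B3: {b} / ∅
  B4: {j,y} / {s}
  B5: {d} / {s}
  B6: {k,s} / {s}
  B7: {b,k} / {s}
  B8: {d,j} / {d}
  B9: {b,s} / {d}

Live sets:
  live B0: ∅→{d,y}
  live B1: {d,y}→{d,s,y}
  live B2: {d,s,y}→{d,s,y}
  live B3: {d,s}→{d,s}
  live B4: {d,s}→{d,s,y}
  live B5: {s}→∅
  live B6: {s}→∅
  live B7: {d,s,y}→{d,y}
  live B8: {d}→{d}
  live B9: {d}→∅

Conflict graph:
  b — {d,s,y}
  d — {b,j,k,s,y}
  j — {d,s,y}
  k — {d,s,y}
  s — {b,d,j,k,y}
  y — {b,d,j,k,s}

Registers:
  clique {b,d,s,y} ⇒ need ≥ 4
  4-colouring: c0={d}  c1={s}  c2={y}  c3={b,j,k}
  χ = 4

Answer: 4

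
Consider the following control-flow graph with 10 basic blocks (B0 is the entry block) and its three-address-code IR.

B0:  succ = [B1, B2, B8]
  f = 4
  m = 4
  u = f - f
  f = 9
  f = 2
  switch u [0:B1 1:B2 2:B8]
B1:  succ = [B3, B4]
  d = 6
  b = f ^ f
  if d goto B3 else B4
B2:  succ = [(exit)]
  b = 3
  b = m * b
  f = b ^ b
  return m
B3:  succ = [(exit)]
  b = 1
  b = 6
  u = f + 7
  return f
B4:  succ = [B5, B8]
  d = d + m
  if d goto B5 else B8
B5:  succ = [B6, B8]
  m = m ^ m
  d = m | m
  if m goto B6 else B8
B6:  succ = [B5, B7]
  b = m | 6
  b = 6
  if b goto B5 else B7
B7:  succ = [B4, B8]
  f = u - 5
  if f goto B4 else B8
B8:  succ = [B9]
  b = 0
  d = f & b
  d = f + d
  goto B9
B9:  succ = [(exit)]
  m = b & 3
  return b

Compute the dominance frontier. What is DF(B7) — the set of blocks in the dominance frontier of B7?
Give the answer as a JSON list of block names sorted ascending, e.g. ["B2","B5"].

Answer: ["B4", "B8"]

Analysis:
idom tree: B1←B0 B2←B0 B3←B1 B4←B1 B5←B4 B6←B5 B7←B6 B8←B0 B9←B8
Dom∩ at merges:
  B4: preds {B1,B7}: {B0,B1} ∩ {B0,B1,B4,B5,B6,B7} = {B0,B1}; idom=B1
  B5: preds {B4,B6}: {B0,B1,B4} ∩ {B0,B1,B4,B5,B6} = {B0,B1,B4}; idom=B4
  B8: preds {B0,B4,B5,B7}: {B0} ∩ {B0,B1,B4} ∩ {B0,B1,B4,B5} ∩ {B0,B1,B4,B5,B6,B7} = {B0}; idom=B0

DF derivation:
  join B4 pred B1: · stop@B1
  join B4 pred B7: B7→B6→B5→B4 stop@B1
  join B5 pred B4: · stop@B4
  join B5 pred B6: B6→B5 stop@B4
  join B8 pred B0: · stop@B0
  join B8 pred B4: B4→B1 stop@B0
  join B8 pred B5: B5→B4→B1 stop@B0
  join B8 pred B7: B7→B6→B5→B4→B1 stop@B0
  DF(B0)=∅
  DF(B1)={B8}
  DF(B2)=∅
  DF(B3)=∅
  DF(B4)={B4,B8}
  DF(B5)={B4,B5,B8}
  DF(B6)={B4,B5,B8}
  DF(B7)={B4,B8}
  DF(B8)=∅
  DF(B9)=∅

DF(B7) = ["B4", "B8"]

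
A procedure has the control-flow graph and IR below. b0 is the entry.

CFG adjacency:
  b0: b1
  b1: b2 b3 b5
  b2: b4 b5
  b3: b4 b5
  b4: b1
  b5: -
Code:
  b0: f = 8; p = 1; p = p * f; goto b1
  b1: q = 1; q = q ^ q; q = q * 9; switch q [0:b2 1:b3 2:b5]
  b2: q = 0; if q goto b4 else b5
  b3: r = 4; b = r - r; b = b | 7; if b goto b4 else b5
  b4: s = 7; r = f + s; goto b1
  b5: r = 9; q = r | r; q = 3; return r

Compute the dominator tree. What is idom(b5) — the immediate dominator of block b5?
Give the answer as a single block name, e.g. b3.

idom tree: b1←b0 b2←b1 b3←b1 b4←b1 b5←b1
Dom∩ at merges:
  b1: preds {b0,b4}: {b0} ∩ {b0,b1,b4} = {b0}; idom=b0
  b4: preds {b2,b3}: {b0,b1,b2} ∩ {b0,b1,b3} = {b0,b1}; idom=b1
  b5: preds {b1,b2,b3}: {b0,b1} ∩ {b0,b1,b2} ∩ {b0,b1,b3} = {b0,b1}; idom=b1

idom(b5) = b1

Answer: b1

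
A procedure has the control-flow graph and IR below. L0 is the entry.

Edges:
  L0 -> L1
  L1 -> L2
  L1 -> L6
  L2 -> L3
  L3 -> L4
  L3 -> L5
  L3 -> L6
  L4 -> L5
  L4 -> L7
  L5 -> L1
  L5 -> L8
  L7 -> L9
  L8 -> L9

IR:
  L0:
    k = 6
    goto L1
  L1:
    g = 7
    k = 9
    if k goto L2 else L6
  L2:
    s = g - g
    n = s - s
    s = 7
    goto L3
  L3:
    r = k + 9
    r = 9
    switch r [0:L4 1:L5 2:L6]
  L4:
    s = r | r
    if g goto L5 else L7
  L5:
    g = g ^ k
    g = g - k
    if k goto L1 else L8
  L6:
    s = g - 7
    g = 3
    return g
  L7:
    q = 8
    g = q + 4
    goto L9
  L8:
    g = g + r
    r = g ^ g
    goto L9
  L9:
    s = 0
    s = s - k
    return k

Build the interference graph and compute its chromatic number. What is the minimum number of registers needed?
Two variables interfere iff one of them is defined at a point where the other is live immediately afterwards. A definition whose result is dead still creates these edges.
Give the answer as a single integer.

Block summaries:
  L0 def {k} use ∅
  L1 def {g,k} use ∅
  L2 def {n,s} use {g}
  L3 def {r} use {k}
  L4 def {s} use {g,r}
  L5 def {g} use {g,k}
  L6 def {g,s} use {g}
  L7 def {g,q} use ∅
  L8 def {g,r} use {g,r}
  L9 def {s} use {k}

Backward fixpoint:
  L0 li=∅ lo=∅
  L1 li=∅ lo={g,k}
  L2 li={g,k} lo={g,k}
  L3 li={g,k} lo={g,k,r}
  L4 li={g,k,r} lo={g,k,r}
  L5 li={g,k,r} lo={g,k,r}
  L6 li={g} lo=∅
  L7 li={k} lo={k}
  L8 li={g,k,r} lo={k}
  L9 li={k} lo=∅

Interfere edges:
  g — {k,n,r,s}
  k — {g,n,q,r,s}
  n — {g,k}
  q — {k}
  r — {g,k,s}
  s — {g,k,r}

Colouring:
  clique {g,k,r,s} ⇒ need ≥ 4
  4-colouring: c0={k}  c1={g,q}  c2={n,r}  c3={s}
  χ = 4

Answer: 4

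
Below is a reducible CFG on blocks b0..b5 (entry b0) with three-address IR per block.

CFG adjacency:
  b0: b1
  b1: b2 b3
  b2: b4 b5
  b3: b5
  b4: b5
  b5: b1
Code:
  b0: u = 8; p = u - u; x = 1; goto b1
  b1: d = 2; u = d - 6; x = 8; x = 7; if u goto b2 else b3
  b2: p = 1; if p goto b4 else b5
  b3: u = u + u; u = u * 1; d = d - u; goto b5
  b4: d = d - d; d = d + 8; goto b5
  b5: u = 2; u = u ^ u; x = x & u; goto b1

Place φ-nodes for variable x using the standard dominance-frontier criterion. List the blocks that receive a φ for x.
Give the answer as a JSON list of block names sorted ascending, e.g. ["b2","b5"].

idom tree: b1←b0 b2←b1 b3←b1 b4←b2 b5←b1
Dom at joins:
  b1: preds {b0,b5}: {b0} ∩ {b0,b1,b5} = {b0}; idom=b0
  b5: preds {b2,b3,b4}: {b0,b1,b2} ∩ {b0,b1,b3} ∩ {b0,b1,b2,b4} = {b0,b1}; idom=b1

DF derivation:
  b1←b0: walk · to b0
  b1←b5: walk b5→b1 to b0
  b5←b2: walk b2 to b1
  b5←b3: walk b3 to b1
  b5←b4: walk b4→b2 to b1
  b0: DF=∅
  b1: DF={b1}
  b2: DF={b5}
  b3: DF={b5}
  b4: DF={b5}
  b5: DF={b1}

φ for x: defs {b0,b1,b5}
  DF⁺ = {b1}

Answer: ["b1"]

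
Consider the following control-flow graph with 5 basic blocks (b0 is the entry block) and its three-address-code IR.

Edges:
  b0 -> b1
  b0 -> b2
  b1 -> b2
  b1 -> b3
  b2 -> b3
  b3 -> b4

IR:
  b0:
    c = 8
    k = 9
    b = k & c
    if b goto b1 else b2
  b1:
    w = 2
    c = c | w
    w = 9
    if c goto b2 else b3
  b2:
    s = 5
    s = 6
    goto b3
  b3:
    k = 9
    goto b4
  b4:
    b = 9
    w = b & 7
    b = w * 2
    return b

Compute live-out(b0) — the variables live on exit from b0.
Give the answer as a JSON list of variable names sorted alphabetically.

Answer: ["c"]

Working:
Per-block:
  b0 def {b,c,k} use ∅
  b1 def {c,w} use {c}
  b2 def {s} use ∅
  b3 def {k} use ∅
  b4 def {b,w} use ∅

Live sets:
  b0 li=∅ lo={c}
  b1 li={c} lo=∅
  b2 li=∅ lo=∅
  b3 li=∅ lo=∅
  b4 li=∅ lo=∅

live-out(b0) = ["c"]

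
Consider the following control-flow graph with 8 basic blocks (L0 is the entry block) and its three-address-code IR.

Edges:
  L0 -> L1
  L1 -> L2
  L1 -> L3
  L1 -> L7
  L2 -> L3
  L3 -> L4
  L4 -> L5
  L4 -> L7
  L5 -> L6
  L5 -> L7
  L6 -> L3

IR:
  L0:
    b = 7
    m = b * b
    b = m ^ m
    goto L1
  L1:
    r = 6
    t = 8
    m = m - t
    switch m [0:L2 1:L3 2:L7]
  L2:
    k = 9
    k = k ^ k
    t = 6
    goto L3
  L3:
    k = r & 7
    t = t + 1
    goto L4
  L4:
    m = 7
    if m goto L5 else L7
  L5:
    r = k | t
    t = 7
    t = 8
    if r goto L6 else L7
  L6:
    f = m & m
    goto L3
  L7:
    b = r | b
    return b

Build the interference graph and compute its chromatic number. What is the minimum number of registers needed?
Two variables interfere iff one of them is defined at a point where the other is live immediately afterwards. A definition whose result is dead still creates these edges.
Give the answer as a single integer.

def/use:
  L0 def {b,m} use ∅
  L1 def {m,r,t} use {m}
  L2 def {k,t} use ∅
  L3 def {k,t} use {r,t}
  L4 def {m} use ∅
  L5 def {r,t} use {k,t}
  L6 def {f} use {m}
  L7 def {b} use {b,r}

Live sets:
  L0 li=∅ lo={b,m}
  L1 li={b,m} lo={b,r,t}
  L2 li={b,r} lo={b,r,t}
  L3 li={b,r,t} lo={b,k,r,t}
  L4 li={b,k,r,t} lo={b,k,m,r,t}
  L5 li={b,k,m,t} lo={b,m,r,t}
  L6 li={b,m,r,t} lo={b,r,t}
  L7 li={b,r} lo=∅

Interference:
  b — {f,k,m,r,t}
  f — {b,r,t}
  k — {b,m,r,t}
  m — {b,k,r,t}
  r — {b,f,k,m,t}
  t — {b,f,k,m,r}

Colouring:
  lower bound: {b,k,m,r,t} mutually conflict ⇒ χ ≥ 5
  assign b→r0 f→r3 k→r3 m→r4 r→r1 t→r2 — no edge inside a register ⇒ χ ≤ 5
  χ = 5

Answer: 5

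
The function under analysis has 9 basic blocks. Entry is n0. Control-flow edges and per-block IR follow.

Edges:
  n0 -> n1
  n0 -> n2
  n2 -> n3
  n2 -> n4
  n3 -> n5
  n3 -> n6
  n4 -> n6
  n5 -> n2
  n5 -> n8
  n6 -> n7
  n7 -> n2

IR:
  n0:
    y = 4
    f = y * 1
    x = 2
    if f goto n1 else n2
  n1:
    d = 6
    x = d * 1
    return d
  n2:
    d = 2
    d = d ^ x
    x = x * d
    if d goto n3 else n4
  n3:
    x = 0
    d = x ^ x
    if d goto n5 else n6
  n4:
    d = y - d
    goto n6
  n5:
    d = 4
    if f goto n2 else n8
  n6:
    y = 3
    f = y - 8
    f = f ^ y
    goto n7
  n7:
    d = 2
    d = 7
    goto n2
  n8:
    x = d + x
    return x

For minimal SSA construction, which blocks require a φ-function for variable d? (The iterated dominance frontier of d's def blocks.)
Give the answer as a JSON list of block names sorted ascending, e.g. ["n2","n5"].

Answer: ["n2", "n6"]

Working:
idom tree: n1←n0 n2←n0 n3←n2 n4←n2 n5←n3 n6←n2 n7←n6 n8←n5
Dom at joins:
  n2: preds {n0,n5,n7}: {n0} ∩ {n0,n2,n3,n5} ∩ {n0,n2,n6,n7} = {n0}; idom=n0
  n6: preds {n3,n4}: {n0,n2,n3} ∩ {n0,n2,n4} = {n0,n2}; idom=n2

DF walk-up:
  n2←n0: walk · to n0
  n2←n5: walk n5→n3→n2 to n0
  n2←n7: walk n7→n6→n2 to n0
  n6←n3: walk n3 to n2
  n6←n4: walk n4 to n2
  n0 → ∅
  n1 → ∅
  n2 → {n2}
  n3 → {n2,n6}
  n4 → {n6}
  n5 → {n2}
  n6 → {n2}
  n7 → {n2}
  n8 → ∅

φ for d: defs {n1,n2,n3,n4,n5,n7}
  DF⁺ = {n2,n6}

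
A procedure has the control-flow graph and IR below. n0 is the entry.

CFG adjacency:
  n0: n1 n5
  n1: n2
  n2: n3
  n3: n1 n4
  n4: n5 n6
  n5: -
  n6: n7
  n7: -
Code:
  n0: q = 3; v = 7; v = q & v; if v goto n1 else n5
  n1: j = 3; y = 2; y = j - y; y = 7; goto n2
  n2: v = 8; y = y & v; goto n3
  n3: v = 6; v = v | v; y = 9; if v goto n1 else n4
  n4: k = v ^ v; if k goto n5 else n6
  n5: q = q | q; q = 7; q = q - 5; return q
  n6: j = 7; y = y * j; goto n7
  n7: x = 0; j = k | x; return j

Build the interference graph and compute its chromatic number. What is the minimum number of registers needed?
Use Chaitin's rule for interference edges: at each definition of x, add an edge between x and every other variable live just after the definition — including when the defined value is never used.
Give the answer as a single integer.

Answer: 4

Derivation:
Block summaries:
  n0: {q,v} / ∅
  n1: {j,y} / ∅
  n2: {v,y} / {y}
  n3: {v,y} / ∅
  n4: {k} / {v}
  n5: {q} / {q}
  n6: {j,y} / {y}
  n7: {j,x} / {k}

Backward fixpoint:
  live n0: ∅→{q}
  live n1: {q}→{q,y}
  live n2: {q,y}→{q}
  live n3: {q}→{q,v,y}
  live n4: {q,v,y}→{k,q,y}
  live n5: {q}→∅
  live n6: {k,y}→{k}
  live n7: {k}→∅

Conflict graph:
  j — {k,q,y}
  k — {j,q,x,y}
  q — {j,k,v,y}
  v — {q,y}
  x — {k}
  y — {j,k,q,v}

Registers:
  lower bound: {j,k,q,y} mutually conflict ⇒ χ ≥ 4
  4-colouring: c0={k,v}  c1={q,x}  c2={y}  c3={j}
  χ = 4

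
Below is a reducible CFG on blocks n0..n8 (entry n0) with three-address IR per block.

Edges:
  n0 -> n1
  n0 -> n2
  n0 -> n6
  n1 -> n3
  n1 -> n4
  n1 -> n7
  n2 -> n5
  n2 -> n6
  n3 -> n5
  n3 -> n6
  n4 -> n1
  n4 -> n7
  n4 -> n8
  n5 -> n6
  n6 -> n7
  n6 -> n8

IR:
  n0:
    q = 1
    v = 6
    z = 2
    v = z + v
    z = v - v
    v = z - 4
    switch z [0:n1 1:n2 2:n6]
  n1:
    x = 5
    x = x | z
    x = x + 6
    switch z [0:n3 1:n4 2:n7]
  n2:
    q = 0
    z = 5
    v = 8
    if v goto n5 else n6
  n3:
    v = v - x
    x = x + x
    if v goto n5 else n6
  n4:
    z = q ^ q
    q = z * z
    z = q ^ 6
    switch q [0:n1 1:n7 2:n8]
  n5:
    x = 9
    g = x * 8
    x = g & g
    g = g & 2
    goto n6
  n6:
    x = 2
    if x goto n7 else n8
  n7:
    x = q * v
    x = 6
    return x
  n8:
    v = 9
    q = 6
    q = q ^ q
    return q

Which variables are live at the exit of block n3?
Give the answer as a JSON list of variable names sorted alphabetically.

Per-block:
  n0 def {q,v,z} use ∅
  n1 def {x} use {z}
  n2 def {q,v,z} use ∅
  n3 def {v,x} use {v,x}
  n4 def {q,z} use {q}
  n5 def {g,x} use ∅
  n6 def {x} use ∅
  n7 def {x} use {q,v}
  n8 def {q,v} use ∅

Liveness:
  n0 li=∅ lo={q,v,z}
  n1 li={q,v,z} lo={q,v,x}
  n2 li=∅ lo={q,v}
  n3 li={q,v,x} lo={q,v}
  n4 li={q,v} lo={q,v,z}
  n5 li={q,v} lo={q,v}
  n6 li={q,v} lo={q,v}
  n7 li={q,v} lo=∅
  n8 li=∅ lo=∅

live-out(n3) = ["q", "v"]

Answer: ["q", "v"]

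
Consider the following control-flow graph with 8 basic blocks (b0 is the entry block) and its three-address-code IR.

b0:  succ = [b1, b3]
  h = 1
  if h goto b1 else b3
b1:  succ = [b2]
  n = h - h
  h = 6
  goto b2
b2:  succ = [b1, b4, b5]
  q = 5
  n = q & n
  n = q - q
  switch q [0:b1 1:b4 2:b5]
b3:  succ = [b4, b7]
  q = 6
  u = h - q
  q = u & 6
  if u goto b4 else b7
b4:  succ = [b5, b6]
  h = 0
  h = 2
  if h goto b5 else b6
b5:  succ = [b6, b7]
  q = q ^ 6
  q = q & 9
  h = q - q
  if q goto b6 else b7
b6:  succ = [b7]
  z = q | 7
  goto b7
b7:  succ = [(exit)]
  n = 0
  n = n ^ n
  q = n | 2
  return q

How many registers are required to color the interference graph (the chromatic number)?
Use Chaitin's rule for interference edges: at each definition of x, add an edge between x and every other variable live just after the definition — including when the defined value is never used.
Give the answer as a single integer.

def/use:
  b0: {h} / ∅
  b1: {h,n} / {h}
  b2: {n,q} / {n}
  b3: {q,u} / {h}
  b4: {h} / ∅
  b5: {h,q} / {q}
  b6: {z} / {q}
  b7: {n,q} / ∅

Liveness:
  b0: in=∅ out={h}
  b1: in={h} out={h,n}
  b2: in={h,n} out={h,q}
  b3: in={h} out={q}
  b4: in={q} out={q}
  b5: in={q} out={q}
  b6: in={q} out=∅
  b7: in=∅ out=∅

Conflict graph:
  h: {n,q}
  n: {h,q}
  q: {h,n,u}
  u: {q}
  z: ∅

Chromatic number:
  clique {h,n,q} ⇒ need ≥ 3
  3-colouring: R0={q,z}  R1={h,u}  R2={n}
  χ = 3

Answer: 3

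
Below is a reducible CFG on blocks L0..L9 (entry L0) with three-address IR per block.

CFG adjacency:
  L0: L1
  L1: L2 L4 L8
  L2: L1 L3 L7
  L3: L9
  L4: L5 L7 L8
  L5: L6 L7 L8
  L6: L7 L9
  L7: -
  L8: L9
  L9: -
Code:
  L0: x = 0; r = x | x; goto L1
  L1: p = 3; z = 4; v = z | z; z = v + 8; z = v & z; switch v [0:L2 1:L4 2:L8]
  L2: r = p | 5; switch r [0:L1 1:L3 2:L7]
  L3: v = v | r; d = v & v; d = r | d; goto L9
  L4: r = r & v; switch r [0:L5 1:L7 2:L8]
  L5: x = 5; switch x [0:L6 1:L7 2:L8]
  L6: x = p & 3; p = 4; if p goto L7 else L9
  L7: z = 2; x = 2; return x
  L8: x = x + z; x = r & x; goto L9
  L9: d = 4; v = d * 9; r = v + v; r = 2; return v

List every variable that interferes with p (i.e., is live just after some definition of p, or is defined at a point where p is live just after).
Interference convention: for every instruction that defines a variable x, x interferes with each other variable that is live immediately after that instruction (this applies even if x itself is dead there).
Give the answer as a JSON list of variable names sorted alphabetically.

Block summaries:
  L0: def={r,x} ue=∅
  L1: def={p,v,z} ue=∅
  L2: def={r} ue={p}
  L3: def={d,v} ue={r,v}
  L4: def={r} ue={r,v}
  L5: def={x} ue=∅
  L6: def={p,x} ue={p}
  L7: def={x,z} ue=∅
  L8: def={x} ue={r,x,z}
  L9: def={d,r,v} ue=∅

Liveness:
  L0 li=∅ lo={r,x}
  L1 li={r,x} lo={p,r,v,x,z}
  L2 li={p,v,x} lo={r,v,x}
  L3 li={r,v} lo=∅
  L4 li={p,r,v,x,z} lo={p,r,x,z}
  L5 li={p,r,z} lo={p,r,x,z}
  L6 li={p} lo=∅
  L7 li=∅ lo=∅
  L8 li={r,x,z} lo=∅
  L9 li=∅ lo=∅

Interference:
  d: {r}
  p: {r,v,x,z}
  r: {d,p,v,x,z}
  v: {p,r,x,z}
  x: {p,r,v,z}
  z: {p,r,v,x}

N(p) = ["r", "v", "x", "z"]

Answer: ["r", "v", "x", "z"]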